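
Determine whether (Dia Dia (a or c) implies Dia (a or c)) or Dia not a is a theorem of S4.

Tableau for the negation not ((Dia Dia (a or c) implies Dia (a or c)) or Dia not a):
1. not ((Dia Dia (a or c) implies Dia (a or c)) or Dia not a), w0
2. not (Dia Dia (a or c) implies Dia (a or c)), w0
3. not Dia not a, w0
4. Dia Dia (a or c), w0
5. not Dia (a or c), w0
6. a, w0
7. not (a or c), w0
8. not a, w0
9. not c, w0
Accessibility: w0Rw0
Branch closes: a and not a both at w0.
Every branch of the negation's tableau closes; the branch above is one of them.

Yes, valid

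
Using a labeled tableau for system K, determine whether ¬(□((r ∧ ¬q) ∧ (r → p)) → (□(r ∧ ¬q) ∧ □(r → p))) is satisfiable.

1. ¬(□((r ∧ ¬q) ∧ (r → p)) → (□(r ∧ ¬q) ∧ □(r → p))), 0
2. □((r ∧ ¬q) ∧ (r → p)), 0
3. ¬(□(r ∧ ¬q) ∧ □(r → p)), 0
4. ¬□(r → p), 0
5. ¬(r → p), 1
6. r, 1
7. ¬p, 1
8. (r ∧ ¬q) ∧ (r → p), 1
9. r ∧ ¬q, 1
10. r → p, 1
11. ¬q, 1
12. p, 1
Accessibility: 0R1
Branch closes: p and ¬p both at 1.
(One branch shown.) All branches close.

No, unsatisfiable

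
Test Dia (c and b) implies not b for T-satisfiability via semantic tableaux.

1. Dia (c and b) implies not b, 0
2. not b, 0
Accessibility: 0R0

Satisfiable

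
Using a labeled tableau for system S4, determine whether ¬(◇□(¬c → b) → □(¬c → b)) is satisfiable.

1. ¬(◇□(¬c → b) → □(¬c → b)), w0
2. ◇□(¬c → b), w0   [¬→-rule on 1]
3. ¬□(¬c → b), w0   [¬→-rule on 1]
4. □(¬c → b), w1   [◇-rule on 2: fresh world w1, w0Rw1]
5. ¬c → b, w1   [□-rule on 4 via w1Rw1]
6. b, w1   [→-rule on 5 (branches; this branch)]
7. ¬(¬c → b), w2   [¬□-rule on 3: fresh world w2, w0Rw2]
8. ¬c, w2   [¬→-rule on 7]
9. ¬b, w2   [¬→-rule on 7]
Accessibility: w0Rw0, w0Rw1, w0Rw2, w1Rw1, w2Rw2

Satisfiable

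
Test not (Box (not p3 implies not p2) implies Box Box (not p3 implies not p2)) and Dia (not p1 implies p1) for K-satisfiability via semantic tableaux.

Yes, satisfiable

1. not (Box (not p3 implies not p2) implies Box Box (not p3 implies not p2)) and Dia (not p1 implies p1), 0
2. not (Box (not p3 implies not p2) implies Box Box (not p3 implies not p2)), 0   [and-rule on 1]
3. Dia (not p1 implies p1), 0   [and-rule on 1]
4. Box (not p3 implies not p2), 0   [neg-implies-rule on 2]
5. not Box Box (not p3 implies not p2), 0   [neg-implies-rule on 2]
6. not p1 implies p1, 1   [Dia-rule on 3: fresh world 1, 0R1]
7. not p3 implies not p2, 1   [Box-rule on 4 via 0R1]
8. p1, 1   [implies-rule on 6 (branches; this branch)]
9. not p2, 1   [implies-rule on 7 (branches; this branch)]
10. not Box (not p3 implies not p2), 2   [neg-Box-rule on 5: fresh world 2, 0R2]
11. not p3 implies not p2, 2   [Box-rule on 4 via 0R2]
12. not p2, 2   [implies-rule on 11 (branches; this branch)]
13. not (not p3 implies not p2), 3   [neg-Box-rule on 10: fresh world 3, 2R3]
14. not p3, 3   [neg-implies-rule on 13]
15. p2, 3   [neg-implies-rule on 13]
Accessibility: 0R1, 0R2, 2R3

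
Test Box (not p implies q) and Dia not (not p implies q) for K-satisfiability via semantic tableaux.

Unsatisfiable

1. Box (not p implies q) and Dia not (not p implies q), 0
2. Box (not p implies q), 0
3. Dia not (not p implies q), 0
4. not (not p implies q), 1
5. not p, 1
6. not q, 1
7. not p implies q, 1
8. q, 1
Accessibility: 0R1
Branch closes: q and not q both at 1.
Every branch closes; the branch above is one of them.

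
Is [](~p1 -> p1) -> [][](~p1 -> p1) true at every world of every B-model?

Tableau for the negation ~([](~p1 -> p1) -> [][](~p1 -> p1)):
1. ~([](~p1 -> p1) -> [][](~p1 -> p1)), w0
2. [](~p1 -> p1), w0   [~->-rule on 1]
3. ~[][](~p1 -> p1), w0   [~->-rule on 1]
4. ~p1 -> p1, w0   [[]-rule on 2 via w0Rw0]
5. p1, w0   [->-rule on 4 (branches; this branch)]
6. ~[](~p1 -> p1), w1   [~[]-rule on 3: fresh world w1, w0Rw1]
7. ~p1 -> p1, w1   [[]-rule on 2 via w0Rw1]
8. p1, w1   [->-rule on 7 (branches; this branch)]
9. ~(~p1 -> p1), w2   [~[]-rule on 6: fresh world w2, w1Rw2]
10. ~p1, w2   [~->-rule on 9]
Accessibility: w0Rw0, w0Rw1, w1Rw0, w1Rw1, w1Rw2, w2Rw1, w2Rw2
The negation has an open branch (countermodel exists).

Invalid (countermodel exists)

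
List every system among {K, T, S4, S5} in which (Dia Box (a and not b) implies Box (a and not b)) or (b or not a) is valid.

S5

S4-tableau for the negation not ((Dia Box (a and not b) implies Box (a and not b)) or (b or not a)):
1. not ((Dia Box (a and not b) implies Box (a and not b)) or (b or not a)), u
2. not (Dia Box (a and not b) implies Box (a and not b)), u
3. not (b or not a), u
4. Dia Box (a and not b), u
5. not Box (a and not b), u
6. not b, u
7. a, u
8. Box (a and not b), v
9. a and not b, v
10. a, v
11. not b, v
12. not (a and not b), w
13. b, w
Accessibility: uRu, uRv, uRw, vRv, wRw
Complete open branch: countermodel on an S4-frame, so not valid in S4, nor in K, T (the same frame is also a K-frame and a T-frame).
S5-tableau for the negation not ((Dia Box (a and not b) implies Box (a and not b)) or (b or not a)):
1. not ((Dia Box (a and not b) implies Box (a and not b)) or (b or not a)), u
2. not (Dia Box (a and not b) implies Box (a and not b)), u
3. not (b or not a), u
4. Dia Box (a and not b), u
5. not Box (a and not b), u
6. not b, u
7. a, u
8. Box (a and not b), v
9. a and not b, u
10. a and not b, v
11. a, v
12. not b, v
13. not (a and not b), w
14. a and not b, w
15. a, w
16. not b, w
17. b, w
Accessibility: uRu, uRv, uRw, vRu, vRv, vRw, wRu, wRv, wRw
Branch closes: b and not b both at w.
Every branch closes (one shown): valid in S5.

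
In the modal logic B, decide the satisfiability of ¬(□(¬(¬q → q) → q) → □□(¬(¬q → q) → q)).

Satisfiable

1. ¬(□(¬(¬q → q) → q) → □□(¬(¬q → q) → q)), 0
2. □(¬(¬q → q) → q), 0
3. ¬□□(¬(¬q → q) → q), 0
4. ¬(¬q → q) → q, 0
5. q, 0
6. ¬□(¬(¬q → q) → q), 1
7. ¬(¬q → q) → q, 1
8. q, 1
9. ¬(¬(¬q → q) → q), 2
10. ¬(¬q → q), 2
11. ¬q, 2
Accessibility: 0R0, 0R1, 1R0, 1R1, 1R2, 2R1, 2R2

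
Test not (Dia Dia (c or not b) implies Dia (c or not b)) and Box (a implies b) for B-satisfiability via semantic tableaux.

1. not (Dia Dia (c or not b) implies Dia (c or not b)) and Box (a implies b), 0
2. not (Dia Dia (c or not b) implies Dia (c or not b)), 0   [and-rule on 1]
3. Box (a implies b), 0   [and-rule on 1]
4. Dia Dia (c or not b), 0   [neg-implies-rule on 2]
5. not Dia (c or not b), 0   [neg-implies-rule on 2]
6. a implies b, 0   [Box-rule on 3 via 0R0]
7. not (c or not b), 0   [neg-Dia-rule on 5 via 0R0]
8. not c, 0   [neg-or-rule on 7]
9. b, 0   [neg-or-rule on 7]
10. Dia (c or not b), 1   [Dia-rule on 4: fresh world 1, 0R1]
11. a implies b, 1   [Box-rule on 3 via 0R1]
12. not (c or not b), 1   [neg-Dia-rule on 5 via 0R1]
13. not c, 1   [neg-or-rule on 12]
14. b, 1   [neg-or-rule on 12]
15. c or not b, 2   [Dia-rule on 10: fresh world 2, 1R2]
16. not b, 2   [or-rule on 15 (branches; this branch)]
Accessibility: 0R0, 0R1, 1R0, 1R1, 1R2, 2R1, 2R2

Satisfiable (open branch found)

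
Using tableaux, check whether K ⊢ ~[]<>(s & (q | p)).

Invalid (countermodel exists)

Tableau for the negation []<>(s & (q | p)):
1. []<>(s & (q | p)), w0
The negation has an open branch (countermodel exists).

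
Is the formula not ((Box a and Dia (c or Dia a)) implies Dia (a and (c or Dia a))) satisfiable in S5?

No, unsatisfiable

1. not ((Box a and Dia (c or Dia a)) implies Dia (a and (c or Dia a))), w0
2. Box a and Dia (c or Dia a), w0
3. not Dia (a and (c or Dia a)), w0
4. Box a, w0
5. Dia (c or Dia a), w0
6. not (a and (c or Dia a)), w0
7. a, w0
8. not (c or Dia a), w0
9. not c, w0
10. not Dia a, w0
11. not a, w0
Accessibility: w0Rw0
Branch closes: a and not a both at w0.
All branches of the tableau close; one closing branch shown above.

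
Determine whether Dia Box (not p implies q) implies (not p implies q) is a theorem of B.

Tableau for the negation not (Dia Box (not p implies q) implies (not p implies q)):
1. not (Dia Box (not p implies q) implies (not p implies q)), 0
2. Dia Box (not p implies q), 0
3. not (not p implies q), 0
4. not p, 0
5. not q, 0
6. Box (not p implies q), 1
7. not p implies q, 0
8. not p implies q, 1
9. q, 0
Accessibility: 0R0, 0R1, 1R0, 1R1
Branch closes: q and not q both at 0.
All branches of the negation close; one closing branch shown above.

Valid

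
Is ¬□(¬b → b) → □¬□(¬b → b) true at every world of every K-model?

Tableau for the negation ¬(¬□(¬b → b) → □¬□(¬b → b)):
1. ¬(¬□(¬b → b) → □¬□(¬b → b)), u
2. ¬□(¬b → b), u
3. ¬□¬□(¬b → b), u
4. ¬(¬b → b), v
5. ¬b, v
6. □(¬b → b), w
Accessibility: uRv, uRw
The negation has an open branch (countermodel exists).

Not valid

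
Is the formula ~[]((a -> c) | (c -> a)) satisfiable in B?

Unsatisfiable (every branch closes)

1. ~[]((a -> c) | (c -> a)), 0
2. ~((a -> c) | (c -> a)), 1
3. ~(a -> c), 1
4. ~(c -> a), 1
5. a, 1
6. ~c, 1
7. c, 1
8. ~a, 1
Accessibility: 0R0, 0R1, 1R0, 1R1
Branch closes: c and ~c both at 1.
Every branch closes; the branch above is one of them.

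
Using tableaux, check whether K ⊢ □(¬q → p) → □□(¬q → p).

Tableau for the negation ¬(□(¬q → p) → □□(¬q → p)):
1. ¬(□(¬q → p) → □□(¬q → p)), 0
2. □(¬q → p), 0
3. ¬□□(¬q → p), 0
4. ¬□(¬q → p), 1
5. ¬q → p, 1
6. p, 1
7. ¬(¬q → p), 2
8. ¬q, 2
9. ¬p, 2
Accessibility: 0R1, 1R2
The negation has an open branch (countermodel exists).

Not valid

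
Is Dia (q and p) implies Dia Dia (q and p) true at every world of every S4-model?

Valid in S4

Tableau for the negation not (Dia (q and p) implies Dia Dia (q and p)):
1. not (Dia (q and p) implies Dia Dia (q and p)), 0
2. Dia (q and p), 0   [neg-implies-rule on 1]
3. not Dia Dia (q and p), 0   [neg-implies-rule on 1]
4. not Dia (q and p), 0   [neg-Dia-rule on 3 via 0R0]
5. not (q and p), 0   [neg-Dia-rule on 4 via 0R0]
6. not p, 0   [neg-and-rule on 5 (branches; this branch)]
7. q and p, 1   [Dia-rule on 2: fresh world 1, 0R1]
8. q, 1   [and-rule on 7]
9. p, 1   [and-rule on 7]
10. not Dia (q and p), 1   [neg-Dia-rule on 3 via 0R1]
11. not (q and p), 1   [neg-Dia-rule on 4 via 0R1]
12. not p, 1   [neg-and-rule on 11 (branches; this branch)]
Accessibility: 0R0, 0R1, 1R1
Branch closes: p and not p both at 1.
All branches of the negation close; one closing branch shown above.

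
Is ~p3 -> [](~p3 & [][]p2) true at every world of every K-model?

No, not valid

Tableau for the negation ~(~p3 -> [](~p3 & [][]p2)):
1. ~(~p3 -> [](~p3 & [][]p2)), u
2. ~p3, u
3. ~[](~p3 & [][]p2), u
4. ~(~p3 & [][]p2), v
5. ~[][]p2, v
6. ~[]p2, w
7. ~p2, x
Accessibility: uRv, vRw, wRx
The negation has an open branch (countermodel exists).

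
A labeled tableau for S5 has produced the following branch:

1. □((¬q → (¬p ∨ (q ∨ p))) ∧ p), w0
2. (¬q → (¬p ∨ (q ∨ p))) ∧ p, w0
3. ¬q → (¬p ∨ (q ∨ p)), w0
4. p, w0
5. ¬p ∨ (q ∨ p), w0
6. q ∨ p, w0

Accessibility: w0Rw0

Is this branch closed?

No, open

No world carries both an atom and its negation.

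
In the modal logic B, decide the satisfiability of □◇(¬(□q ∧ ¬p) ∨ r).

Yes, satisfiable

1. □◇(¬(□q ∧ ¬p) ∨ r), w0
2. ◇(¬(□q ∧ ¬p) ∨ r), w0   [□-rule on 1 via w0Rw0]
3. ¬(□q ∧ ¬p) ∨ r, w1   [◇-rule on 2: fresh world w1, w0Rw1]
4. ◇(¬(□q ∧ ¬p) ∨ r), w1   [□-rule on 1 via w0Rw1]
5. r, w1   [∨-rule on 3 (branches; this branch)]
6. ¬(□q ∧ ¬p) ∨ r, w2   [◇-rule on 4: fresh world w2, w1Rw2]
7. r, w2   [∨-rule on 6 (branches; this branch)]
Accessibility: w0Rw0, w0Rw1, w1Rw0, w1Rw1, w1Rw2, w2Rw1, w2Rw2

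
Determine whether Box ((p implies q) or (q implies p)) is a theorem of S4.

Yes, valid

Tableau for the negation not Box ((p implies q) or (q implies p)):
1. not Box ((p implies q) or (q implies p)), 0
2. not ((p implies q) or (q implies p)), 1   [neg-Box-rule on 1: fresh world 1, 0R1]
3. not (p implies q), 1   [neg-or-rule on 2]
4. not (q implies p), 1   [neg-or-rule on 2]
5. p, 1   [neg-implies-rule on 3]
6. not q, 1   [neg-implies-rule on 3]
7. q, 1   [neg-implies-rule on 4]
8. not p, 1   [neg-implies-rule on 4]
Accessibility: 0R0, 0R1, 1R1
Branch closes: q and not q both at 1.
All branches of the negation close; one closing branch shown above.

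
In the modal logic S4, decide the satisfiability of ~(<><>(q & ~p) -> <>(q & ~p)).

1. ~(<><>(q & ~p) -> <>(q & ~p)), 0
2. <><>(q & ~p), 0   [~->-rule on 1]
3. ~<>(q & ~p), 0   [~->-rule on 1]
4. ~(q & ~p), 0   [~<>-rule on 3 via 0R0]
5. p, 0   [~&-rule on 4 (branches; this branch)]
6. <>(q & ~p), 1   [<>-rule on 2: fresh world 1, 0R1]
7. ~(q & ~p), 1   [~<>-rule on 3 via 0R1]
8. p, 1   [~&-rule on 7 (branches; this branch)]
9. q & ~p, 2   [<>-rule on 6: fresh world 2, 1R2]
10. q, 2   [&-rule on 9]
11. ~p, 2   [&-rule on 9]
12. ~(q & ~p), 2   [~<>-rule on 3 via 0R2]
13. p, 2   [~&-rule on 12 (branches; this branch)]
Accessibility: 0R0, 0R1, 0R2, 1R1, 1R2, 2R2
Branch closes: p and ~p both at 2.
All branches of the tableau close; one closing branch shown above.

Unsatisfiable (every branch closes)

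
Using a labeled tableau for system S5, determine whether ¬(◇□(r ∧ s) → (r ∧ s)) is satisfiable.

1. ¬(◇□(r ∧ s) → (r ∧ s)), u
2. ◇□(r ∧ s), u
3. ¬(r ∧ s), u
4. ¬s, u
5. □(r ∧ s), v
6. r ∧ s, u
7. r, u
8. s, u
Accessibility: uRu, uRv, vRu, vRv
Branch closes: s and ¬s both at u.
Every branch closes; the branch above is one of them.

No, unsatisfiable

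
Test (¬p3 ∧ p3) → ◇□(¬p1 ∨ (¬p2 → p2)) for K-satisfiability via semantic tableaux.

1. (¬p3 ∧ p3) → ◇□(¬p1 ∨ (¬p2 → p2)), w0
2. ◇□(¬p1 ∨ (¬p2 → p2)), w0
3. □(¬p1 ∨ (¬p2 → p2)), w1
Accessibility: w0Rw1

Satisfiable (open branch found)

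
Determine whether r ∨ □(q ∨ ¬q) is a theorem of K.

Tableau for the negation ¬(r ∨ □(q ∨ ¬q)):
1. ¬(r ∨ □(q ∨ ¬q)), u
2. ¬r, u   [¬∨-rule on 1]
3. ¬□(q ∨ ¬q), u   [¬∨-rule on 1]
4. ¬(q ∨ ¬q), v   [¬□-rule on 3: fresh world v, uRv]
5. ¬q, v   [¬∨-rule on 4]
6. q, v   [¬∨-rule on 4]
Accessibility: uRv
Branch closes: q and ¬q both at v.
Every branch of the negation's tableau closes; the branch above is one of them.

Yes, valid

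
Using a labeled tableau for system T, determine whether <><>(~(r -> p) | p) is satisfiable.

1. <><>(~(r -> p) | p), w0
2. <>(~(r -> p) | p), w1
3. ~(r -> p) | p, w2
4. p, w2
Accessibility: w0Rw0, w0Rw1, w1Rw1, w1Rw2, w2Rw2

Yes, satisfiable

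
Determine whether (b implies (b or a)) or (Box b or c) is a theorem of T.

Yes, valid

Tableau for the negation not ((b implies (b or a)) or (Box b or c)):
1. not ((b implies (b or a)) or (Box b or c)), 0
2. not (b implies (b or a)), 0   [neg-or-rule on 1]
3. not (Box b or c), 0   [neg-or-rule on 1]
4. b, 0   [neg-implies-rule on 2]
5. not (b or a), 0   [neg-implies-rule on 2]
6. not Box b, 0   [neg-or-rule on 3]
7. not c, 0   [neg-or-rule on 3]
8. not b, 0   [neg-or-rule on 5]
9. not a, 0   [neg-or-rule on 5]
Accessibility: 0R0
Branch closes: b and not b both at 0.
All branches of the negation close; one closing branch shown above.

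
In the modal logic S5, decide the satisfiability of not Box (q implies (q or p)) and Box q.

Unsatisfiable

1. not Box (q implies (q or p)) and Box q, u
2. not Box (q implies (q or p)), u
3. Box q, u
4. q, u
5. not (q implies (q or p)), v
6. q, v
7. not (q or p), v
8. not q, v
9. not p, v
Accessibility: uRu, uRv, vRu, vRv
Branch closes: q and not q both at v.
(One branch shown.) All branches close.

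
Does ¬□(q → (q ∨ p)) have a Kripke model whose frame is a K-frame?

Unsatisfiable (every branch closes)

1. ¬□(q → (q ∨ p)), u
2. ¬(q → (q ∨ p)), v
3. q, v
4. ¬(q ∨ p), v
5. ¬q, v
6. ¬p, v
Accessibility: uRv
Branch closes: q and ¬q both at v.
(One branch shown.) All branches close.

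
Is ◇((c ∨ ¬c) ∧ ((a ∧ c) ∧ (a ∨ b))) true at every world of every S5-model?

Tableau for the negation ¬◇((c ∨ ¬c) ∧ ((a ∧ c) ∧ (a ∨ b))):
1. ¬◇((c ∨ ¬c) ∧ ((a ∧ c) ∧ (a ∨ b))), w0
2. ¬((c ∨ ¬c) ∧ ((a ∧ c) ∧ (a ∨ b))), w0   [¬◇-rule on 1 via w0Rw0]
3. ¬((a ∧ c) ∧ (a ∨ b)), w0   [¬∧-rule on 2 (branches; this branch)]
4. ¬(a ∨ b), w0   [¬∧-rule on 3 (branches; this branch)]
5. ¬a, w0   [¬∨-rule on 4]
6. ¬b, w0   [¬∨-rule on 4]
Accessibility: w0Rw0
The negation has an open branch (countermodel exists).

Invalid (countermodel exists)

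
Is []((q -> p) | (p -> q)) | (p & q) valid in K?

Tableau for the negation ~([]((q -> p) | (p -> q)) | (p & q)):
1. ~([]((q -> p) | (p -> q)) | (p & q)), w0
2. ~[]((q -> p) | (p -> q)), w0
3. ~(p & q), w0
4. ~q, w0
5. ~((q -> p) | (p -> q)), w1
6. ~(q -> p), w1
7. ~(p -> q), w1
8. q, w1
9. ~p, w1
10. p, w1
11. ~q, w1
Accessibility: w0Rw1
Branch closes: p and ~p both at w1.
All branches of the negation close; one closing branch shown above.

Valid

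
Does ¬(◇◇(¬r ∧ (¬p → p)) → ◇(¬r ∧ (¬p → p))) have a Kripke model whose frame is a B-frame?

1. ¬(◇◇(¬r ∧ (¬p → p)) → ◇(¬r ∧ (¬p → p))), 0
2. ◇◇(¬r ∧ (¬p → p)), 0   [¬→-rule on 1]
3. ¬◇(¬r ∧ (¬p → p)), 0   [¬→-rule on 1]
4. ¬(¬r ∧ (¬p → p)), 0   [¬◇-rule on 3 via 0R0]
5. ¬(¬p → p), 0   [¬∧-rule on 4 (branches; this branch)]
6. ¬p, 0   [¬→-rule on 5]
7. ◇(¬r ∧ (¬p → p)), 1   [◇-rule on 2: fresh world 1, 0R1]
8. ¬(¬r ∧ (¬p → p)), 1   [¬◇-rule on 3 via 0R1]
9. ¬(¬p → p), 1   [¬∧-rule on 8 (branches; this branch)]
10. ¬p, 1   [¬→-rule on 9]
11. ¬r ∧ (¬p → p), 2   [◇-rule on 7: fresh world 2, 1R2]
12. ¬r, 2   [∧-rule on 11]
13. ¬p → p, 2   [∧-rule on 11]
14. p, 2   [→-rule on 13 (branches; this branch)]
Accessibility: 0R0, 0R1, 1R0, 1R1, 1R2, 2R1, 2R2

Satisfiable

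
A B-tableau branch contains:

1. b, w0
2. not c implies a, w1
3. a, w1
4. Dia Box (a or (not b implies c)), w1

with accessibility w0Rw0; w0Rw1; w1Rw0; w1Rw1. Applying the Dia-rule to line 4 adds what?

a fresh world w2 with w1Rw2, and Box (a or (not b implies c)) at w2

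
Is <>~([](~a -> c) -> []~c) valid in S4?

No, not valid

Tableau for the negation ~<>~([](~a -> c) -> []~c):
1. ~<>~([](~a -> c) -> []~c), 0
2. [](~a -> c) -> []~c, 0
3. []~c, 0
4. ~c, 0
Accessibility: 0R0
The negation has an open branch (countermodel exists).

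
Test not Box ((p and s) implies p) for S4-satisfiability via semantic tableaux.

1. not Box ((p and s) implies p), u
2. not ((p and s) implies p), v
3. p and s, v
4. not p, v
5. p, v
6. s, v
Accessibility: uRu, uRv, vRv
Branch closes: p and not p both at v.
(One branch shown.) All branches close.

Unsatisfiable (every branch closes)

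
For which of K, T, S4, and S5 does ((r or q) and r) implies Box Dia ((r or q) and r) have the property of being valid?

S5-tableau for the negation not (((r or q) and r) implies Box Dia ((r or q) and r)):
1. not (((r or q) and r) implies Box Dia ((r or q) and r)), w0
2. (r or q) and r, w0
3. not Box Dia ((r or q) and r), w0
4. r or q, w0
5. r, w0
6. q, w0
7. not Dia ((r or q) and r), w1
8. not ((r or q) and r), w0
9. not ((r or q) and r), w1
10. not (r or q), w0
11. not r, w0
12. not q, w0
Accessibility: w0Rw0, w0Rw1, w1Rw0, w1Rw1
Branch closes: r and not r both at w0.
Every branch closes (one shown): valid in S5.
S4-tableau for the negation not (((r or q) and r) implies Box Dia ((r or q) and r)):
1. not (((r or q) and r) implies Box Dia ((r or q) and r)), w0
2. (r or q) and r, w0
3. not Box Dia ((r or q) and r), w0
4. r or q, w0
5. r, w0
6. q, w0
7. not Dia ((r or q) and r), w1
8. not ((r or q) and r), w1
9. not r, w1
Accessibility: w0Rw0, w0Rw1, w1Rw1
Complete open branch: countermodel on an S4-frame, so not valid in S4, nor in K, T (the same frame is also a K-frame and a T-frame).

S5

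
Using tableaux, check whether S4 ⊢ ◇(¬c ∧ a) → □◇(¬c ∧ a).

Tableau for the negation ¬(◇(¬c ∧ a) → □◇(¬c ∧ a)):
1. ¬(◇(¬c ∧ a) → □◇(¬c ∧ a)), 0
2. ◇(¬c ∧ a), 0   [¬→-rule on 1]
3. ¬□◇(¬c ∧ a), 0   [¬→-rule on 1]
4. ¬c ∧ a, 1   [◇-rule on 2: fresh world 1, 0R1]
5. ¬c, 1   [∧-rule on 4]
6. a, 1   [∧-rule on 4]
7. ¬◇(¬c ∧ a), 2   [¬□-rule on 3: fresh world 2, 0R2]
8. ¬(¬c ∧ a), 2   [¬◇-rule on 7 via 2R2]
9. ¬a, 2   [¬∧-rule on 8 (branches; this branch)]
Accessibility: 0R0, 0R1, 0R2, 1R1, 2R2
The negation has an open branch (countermodel exists).

Invalid (countermodel exists)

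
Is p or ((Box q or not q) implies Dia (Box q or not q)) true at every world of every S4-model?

Tableau for the negation not (p or ((Box q or not q) implies Dia (Box q or not q))):
1. not (p or ((Box q or not q) implies Dia (Box q or not q))), w0
2. not p, w0
3. not ((Box q or not q) implies Dia (Box q or not q)), w0
4. Box q or not q, w0
5. not Dia (Box q or not q), w0
6. not (Box q or not q), w0
7. not Box q, w0
8. q, w0
9. Box q, w0
10. not q, w1
11. not (Box q or not q), w1
12. not Box q, w1
13. q, w1
Accessibility: w0Rw0, w0Rw1, w1Rw1
Branch closes: q and not q both at w1.
All branches of the negation close; one closing branch shown above.

Valid in S4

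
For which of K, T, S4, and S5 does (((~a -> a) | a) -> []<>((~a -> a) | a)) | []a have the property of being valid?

S5

S5-tableau for the negation ~((((~a -> a) | a) -> []<>((~a -> a) | a)) | []a):
1. ~((((~a -> a) | a) -> []<>((~a -> a) | a)) | []a), 0
2. ~(((~a -> a) | a) -> []<>((~a -> a) | a)), 0   [~|-rule on 1]
3. ~[]a, 0   [~|-rule on 1]
4. (~a -> a) | a, 0   [~->-rule on 2]
5. ~[]<>((~a -> a) | a), 0   [~->-rule on 2]
6. ~a -> a, 0   [|-rule on 4 (branches; this branch)]
7. a, 0   [->-rule on 6 (branches; this branch)]
8. ~a, 1   [~[]-rule on 3: fresh world 1, 0R1]
9. ~<>((~a -> a) | a), 2   [~[]-rule on 5: fresh world 2, 0R2]
10. ~((~a -> a) | a), 0   [~<>-rule on 9 via 2R0]
11. ~(~a -> a), 0   [~|-rule on 10]
12. ~a, 0   [~|-rule on 10]
Accessibility: 0R0, 0R1, 0R2, 1R0, 1R1, 1R2, 2R0, 2R1, 2R2
Branch closes: a and ~a both at 0.
Every branch closes (one shown): valid in S5.
S4-tableau for the negation ~((((~a -> a) | a) -> []<>((~a -> a) | a)) | []a):
1. ~((((~a -> a) | a) -> []<>((~a -> a) | a)) | []a), 0
2. ~(((~a -> a) | a) -> []<>((~a -> a) | a)), 0   [~|-rule on 1]
3. ~[]a, 0   [~|-rule on 1]
4. (~a -> a) | a, 0   [~->-rule on 2]
5. ~[]<>((~a -> a) | a), 0   [~->-rule on 2]
6. a, 0   [|-rule on 4 (branches; this branch)]
7. ~a, 1   [~[]-rule on 3: fresh world 1, 0R1]
8. ~<>((~a -> a) | a), 2   [~[]-rule on 5: fresh world 2, 0R2]
9. ~((~a -> a) | a), 2   [~<>-rule on 8 via 2R2]
10. ~(~a -> a), 2   [~|-rule on 9]
11. ~a, 2   [~|-rule on 9]
Accessibility: 0R0, 0R1, 0R2, 1R1, 2R2
Complete open branch: countermodel on an S4-frame, so not valid in S4, nor in K, T (the same frame is also a K-frame and a T-frame).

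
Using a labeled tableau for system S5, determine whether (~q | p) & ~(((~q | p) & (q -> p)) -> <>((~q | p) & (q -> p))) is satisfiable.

No, unsatisfiable

1. (~q | p) & ~(((~q | p) & (q -> p)) -> <>((~q | p) & (q -> p))), 0
2. ~q | p, 0   [&-rule on 1]
3. ~(((~q | p) & (q -> p)) -> <>((~q | p) & (q -> p))), 0   [&-rule on 1]
4. (~q | p) & (q -> p), 0   [~->-rule on 3]
5. ~<>((~q | p) & (q -> p)), 0   [~->-rule on 3]
6. q -> p, 0   [&-rule on 4]
7. ~((~q | p) & (q -> p)), 0   [~<>-rule on 5 via 0R0]
8. p, 0   [|-rule on 2 (branches; this branch)]
9. ~(q -> p), 0   [~&-rule on 7 (branches; this branch)]
10. q, 0   [~->-rule on 9]
11. ~p, 0   [~->-rule on 9]
Accessibility: 0R0
Branch closes: p and ~p both at 0.
All branches of the tableau close; one closing branch shown above.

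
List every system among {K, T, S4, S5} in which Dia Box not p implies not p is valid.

S4-tableau for the negation not (Dia Box not p implies not p):
1. not (Dia Box not p implies not p), 0
2. Dia Box not p, 0   [neg-implies-rule on 1]
3. p, 0   [neg-implies-rule on 1]
4. Box not p, 1   [Dia-rule on 2: fresh world 1, 0R1]
5. not p, 1   [Box-rule on 4 via 1R1]
Accessibility: 0R0, 0R1, 1R1
Complete open branch: countermodel on an S4-frame, so not valid in S4, nor in K, T (the same frame is also a K-frame and a T-frame).
S5-tableau for the negation not (Dia Box not p implies not p):
1. not (Dia Box not p implies not p), 0
2. Dia Box not p, 0   [neg-implies-rule on 1]
3. p, 0   [neg-implies-rule on 1]
4. Box not p, 1   [Dia-rule on 2: fresh world 1, 0R1]
5. not p, 0   [Box-rule on 4 via 1R0]
Accessibility: 0R0, 0R1, 1R0, 1R1
Branch closes: p and not p both at 0.
Every branch closes (one shown): valid in S5.

S5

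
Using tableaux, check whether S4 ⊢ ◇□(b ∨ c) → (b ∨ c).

Tableau for the negation ¬(◇□(b ∨ c) → (b ∨ c)):
1. ¬(◇□(b ∨ c) → (b ∨ c)), 0
2. ◇□(b ∨ c), 0
3. ¬(b ∨ c), 0
4. ¬b, 0
5. ¬c, 0
6. □(b ∨ c), 1
7. b ∨ c, 1
8. c, 1
Accessibility: 0R0, 0R1, 1R1
The negation has an open branch (countermodel exists).

Not valid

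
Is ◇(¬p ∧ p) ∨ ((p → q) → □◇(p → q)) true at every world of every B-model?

Valid

Tableau for the negation ¬(◇(¬p ∧ p) ∨ ((p → q) → □◇(p → q))):
1. ¬(◇(¬p ∧ p) ∨ ((p → q) → □◇(p → q))), w0
2. ¬◇(¬p ∧ p), w0
3. ¬((p → q) → □◇(p → q)), w0
4. p → q, w0
5. ¬□◇(p → q), w0
6. ¬(¬p ∧ p), w0
7. q, w0
8. ¬p, w0
9. ¬◇(p → q), w1
10. ¬(¬p ∧ p), w1
11. ¬(p → q), w0
12. p, w0
13. ¬q, w0
Accessibility: w0Rw0, w0Rw1, w1Rw0, w1Rw1
Branch closes: p and ¬p both at w0.
Every branch of the negation's tableau closes; the branch above is one of them.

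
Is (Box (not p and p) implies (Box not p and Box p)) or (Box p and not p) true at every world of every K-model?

Tableau for the negation not ((Box (not p and p) implies (Box not p and Box p)) or (Box p and not p)):
1. not ((Box (not p and p) implies (Box not p and Box p)) or (Box p and not p)), 0
2. not (Box (not p and p) implies (Box not p and Box p)), 0   [neg-or-rule on 1]
3. not (Box p and not p), 0   [neg-or-rule on 1]
4. Box (not p and p), 0   [neg-implies-rule on 2]
5. not (Box not p and Box p), 0   [neg-implies-rule on 2]
6. p, 0   [neg-and-rule on 3 (branches; this branch)]
7. not Box p, 0   [neg-and-rule on 5 (branches; this branch)]
8. not p, 1   [neg-Box-rule on 7: fresh world 1, 0R1]
9. not p and p, 1   [Box-rule on 4 via 0R1]
10. p, 1   [and-rule on 9]
Accessibility: 0R1
Branch closes: p and not p both at 1.
Every branch of the negation's tableau closes; the branch above is one of them.

Valid in K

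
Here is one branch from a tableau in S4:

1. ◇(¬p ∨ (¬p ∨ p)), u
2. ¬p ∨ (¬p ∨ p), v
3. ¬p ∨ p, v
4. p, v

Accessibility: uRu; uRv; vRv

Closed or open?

Not closed

No atom appears with both signs at the same world.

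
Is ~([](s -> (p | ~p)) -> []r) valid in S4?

No, not valid

Tableau for the negation [](s -> (p | ~p)) -> []r:
1. [](s -> (p | ~p)) -> []r, w0
2. []r, w0
3. r, w0
Accessibility: w0Rw0
The negation has an open branch (countermodel exists).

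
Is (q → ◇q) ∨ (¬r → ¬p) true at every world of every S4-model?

Valid in S4

Tableau for the negation ¬((q → ◇q) ∨ (¬r → ¬p)):
1. ¬((q → ◇q) ∨ (¬r → ¬p)), 0
2. ¬(q → ◇q), 0
3. ¬(¬r → ¬p), 0
4. q, 0
5. ¬◇q, 0
6. ¬r, 0
7. p, 0
8. ¬q, 0
Accessibility: 0R0
Branch closes: q and ¬q both at 0.
Every branch of the negation's tableau closes; the branch above is one of them.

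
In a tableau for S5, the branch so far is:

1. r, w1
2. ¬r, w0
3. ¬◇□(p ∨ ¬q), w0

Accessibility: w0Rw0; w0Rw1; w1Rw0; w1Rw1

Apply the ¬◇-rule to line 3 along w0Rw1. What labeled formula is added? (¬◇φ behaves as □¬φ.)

¬◇φ behaves as □¬φ: propagate the negated body to each accessible world.

¬□(p ∨ ¬q), w1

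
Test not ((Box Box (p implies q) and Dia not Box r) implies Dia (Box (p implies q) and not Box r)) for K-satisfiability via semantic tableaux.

No, unsatisfiable

1. not ((Box Box (p implies q) and Dia not Box r) implies Dia (Box (p implies q) and not Box r)), 0
2. Box Box (p implies q) and Dia not Box r, 0
3. not Dia (Box (p implies q) and not Box r), 0
4. Box Box (p implies q), 0
5. Dia not Box r, 0
6. not Box r, 1
7. not (Box (p implies q) and not Box r), 1
8. Box (p implies q), 1
9. not Box (p implies q), 1
10. not r, 2
11. p implies q, 2
12. q, 2
13. not (p implies q), 3
14. p, 3
15. not q, 3
16. p implies q, 3
17. q, 3
Accessibility: 0R1, 1R2, 1R3
Branch closes: q and not q both at 3.
All branches of the tableau close; one closing branch shown above.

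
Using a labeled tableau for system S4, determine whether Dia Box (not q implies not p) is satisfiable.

1. Dia Box (not q implies not p), u
2. Box (not q implies not p), v
3. not q implies not p, v
4. not p, v
Accessibility: uRu, uRv, vRv

Satisfiable (open branch found)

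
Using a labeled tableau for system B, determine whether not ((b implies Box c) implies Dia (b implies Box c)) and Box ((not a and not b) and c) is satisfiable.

1. not ((b implies Box c) implies Dia (b implies Box c)) and Box ((not a and not b) and c), 0
2. not ((b implies Box c) implies Dia (b implies Box c)), 0
3. Box ((not a and not b) and c), 0
4. b implies Box c, 0
5. not Dia (b implies Box c), 0
6. (not a and not b) and c, 0
7. not a and not b, 0
8. c, 0
9. not a, 0
10. not b, 0
11. not (b implies Box c), 0
12. b, 0
13. not Box c, 0
Accessibility: 0R0
Branch closes: b and not b both at 0.
All branches of the tableau close; one closing branch shown above.

No, unsatisfiable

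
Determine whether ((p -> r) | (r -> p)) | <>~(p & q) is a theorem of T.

Yes, valid

Tableau for the negation ~(((p -> r) | (r -> p)) | <>~(p & q)):
1. ~(((p -> r) | (r -> p)) | <>~(p & q)), w0
2. ~((p -> r) | (r -> p)), w0   [~|-rule on 1]
3. ~<>~(p & q), w0   [~|-rule on 1]
4. ~(p -> r), w0   [~|-rule on 2]
5. ~(r -> p), w0   [~|-rule on 2]
6. p, w0   [~->-rule on 4]
7. ~r, w0   [~->-rule on 4]
8. r, w0   [~->-rule on 5]
9. ~p, w0   [~->-rule on 5]
Accessibility: w0Rw0
Branch closes: r and ~r both at w0.
All branches of the negation close; one closing branch shown above.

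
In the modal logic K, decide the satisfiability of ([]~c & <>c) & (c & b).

Unsatisfiable (every branch closes)

1. ([]~c & <>c) & (c & b), w0
2. []~c & <>c, w0
3. c & b, w0
4. []~c, w0
5. <>c, w0
6. c, w0
7. b, w0
8. c, w1
9. ~c, w1
Accessibility: w0Rw1
Branch closes: c and ~c both at w1.
All branches of the tableau close; one closing branch shown above.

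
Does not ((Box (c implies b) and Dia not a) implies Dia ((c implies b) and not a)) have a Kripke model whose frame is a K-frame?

No, unsatisfiable

1. not ((Box (c implies b) and Dia not a) implies Dia ((c implies b) and not a)), w0
2. Box (c implies b) and Dia not a, w0
3. not Dia ((c implies b) and not a), w0
4. Box (c implies b), w0
5. Dia not a, w0
6. not a, w1
7. not ((c implies b) and not a), w1
8. c implies b, w1
9. not (c implies b), w1
10. c, w1
11. not b, w1
12. b, w1
Accessibility: w0Rw1
Branch closes: b and not b both at w1.
Every branch closes; the branch above is one of them.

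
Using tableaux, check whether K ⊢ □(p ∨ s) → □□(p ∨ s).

Tableau for the negation ¬(□(p ∨ s) → □□(p ∨ s)):
1. ¬(□(p ∨ s) → □□(p ∨ s)), w0
2. □(p ∨ s), w0   [¬→-rule on 1]
3. ¬□□(p ∨ s), w0   [¬→-rule on 1]
4. ¬□(p ∨ s), w1   [¬□-rule on 3: fresh world w1, w0Rw1]
5. p ∨ s, w1   [□-rule on 2 via w0Rw1]
6. s, w1   [∨-rule on 5 (branches; this branch)]
7. ¬(p ∨ s), w2   [¬□-rule on 4: fresh world w2, w1Rw2]
8. ¬p, w2   [¬∨-rule on 7]
9. ¬s, w2   [¬∨-rule on 7]
Accessibility: w0Rw1, w1Rw2
The negation has an open branch (countermodel exists).

Invalid (countermodel exists)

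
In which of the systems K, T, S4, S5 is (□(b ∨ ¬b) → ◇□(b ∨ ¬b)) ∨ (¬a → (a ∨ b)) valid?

T, S4, S5

K-tableau for the negation ¬((□(b ∨ ¬b) → ◇□(b ∨ ¬b)) ∨ (¬a → (a ∨ b))):
1. ¬((□(b ∨ ¬b) → ◇□(b ∨ ¬b)) ∨ (¬a → (a ∨ b))), w0
2. ¬(□(b ∨ ¬b) → ◇□(b ∨ ¬b)), w0
3. ¬(¬a → (a ∨ b)), w0
4. □(b ∨ ¬b), w0
5. ¬◇□(b ∨ ¬b), w0
6. ¬a, w0
7. ¬(a ∨ b), w0
8. ¬b, w0
Complete open branch: countermodel on a K-frame, so not valid in K.
T-tableau for the negation ¬((□(b ∨ ¬b) → ◇□(b ∨ ¬b)) ∨ (¬a → (a ∨ b))):
1. ¬((□(b ∨ ¬b) → ◇□(b ∨ ¬b)) ∨ (¬a → (a ∨ b))), w0
2. ¬(□(b ∨ ¬b) → ◇□(b ∨ ¬b)), w0
3. ¬(¬a → (a ∨ b)), w0
4. □(b ∨ ¬b), w0
5. ¬◇□(b ∨ ¬b), w0
6. ¬a, w0
7. ¬(a ∨ b), w0
8. ¬b, w0
9. b ∨ ¬b, w0
10. ¬□(b ∨ ¬b), w0
11. ¬(b ∨ ¬b), w1
12. ¬b, w1
13. b, w1
Accessibility: w0Rw0, w0Rw1, w1Rw1
Branch closes: b and ¬b both at w1.
Every branch closes (one shown): valid in T, hence also in S4, S5 (every theorem of T is a theorem of S4 and S5).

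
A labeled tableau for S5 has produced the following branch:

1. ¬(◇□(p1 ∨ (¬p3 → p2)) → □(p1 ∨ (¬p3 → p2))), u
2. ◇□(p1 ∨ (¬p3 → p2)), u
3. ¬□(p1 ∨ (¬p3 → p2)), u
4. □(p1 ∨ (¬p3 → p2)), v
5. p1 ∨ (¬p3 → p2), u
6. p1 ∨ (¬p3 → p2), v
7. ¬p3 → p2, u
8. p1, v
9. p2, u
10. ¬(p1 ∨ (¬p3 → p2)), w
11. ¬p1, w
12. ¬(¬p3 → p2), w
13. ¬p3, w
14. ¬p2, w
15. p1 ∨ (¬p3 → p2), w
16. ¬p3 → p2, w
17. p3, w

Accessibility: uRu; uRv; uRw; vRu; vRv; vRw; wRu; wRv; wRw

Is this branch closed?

Both p3 and ¬p3 appear at w.

Closed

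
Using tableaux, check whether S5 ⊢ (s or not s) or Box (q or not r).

Tableau for the negation not ((s or not s) or Box (q or not r)):
1. not ((s or not s) or Box (q or not r)), w0
2. not (s or not s), w0   [neg-or-rule on 1]
3. not Box (q or not r), w0   [neg-or-rule on 1]
4. not s, w0   [neg-or-rule on 2]
5. s, w0   [neg-or-rule on 2]
Accessibility: w0Rw0
Branch closes: s and not s both at w0.
Every branch of the negation's tableau closes; the branch above is one of them.

Yes, valid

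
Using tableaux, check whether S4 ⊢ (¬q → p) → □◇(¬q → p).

No, not valid

Tableau for the negation ¬((¬q → p) → □◇(¬q → p)):
1. ¬((¬q → p) → □◇(¬q → p)), u
2. ¬q → p, u   [¬→-rule on 1]
3. ¬□◇(¬q → p), u   [¬→-rule on 1]
4. p, u   [→-rule on 2 (branches; this branch)]
5. ¬◇(¬q → p), v   [¬□-rule on 3: fresh world v, uRv]
6. ¬(¬q → p), v   [¬◇-rule on 5 via vRv]
7. ¬q, v   [¬→-rule on 6]
8. ¬p, v   [¬→-rule on 6]
Accessibility: uRu, uRv, vRv
The negation has an open branch (countermodel exists).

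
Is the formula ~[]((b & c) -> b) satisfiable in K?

1. ~[]((b & c) -> b), u
2. ~((b & c) -> b), v
3. b & c, v
4. ~b, v
5. b, v
6. c, v
Accessibility: uRv
Branch closes: b and ~b both at v.
(One branch shown.) All branches close.

Unsatisfiable (every branch closes)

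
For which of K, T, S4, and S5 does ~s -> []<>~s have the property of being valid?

S5

S4-tableau for the negation ~(~s -> []<>~s):
1. ~(~s -> []<>~s), w0
2. ~s, w0
3. ~[]<>~s, w0
4. ~<>~s, w1
5. s, w1
Accessibility: w0Rw0, w0Rw1, w1Rw1
Complete open branch: countermodel on an S4-frame, so not valid in S4, nor in K, T (the same frame is also a K-frame and a T-frame).
S5-tableau for the negation ~(~s -> []<>~s):
1. ~(~s -> []<>~s), w0
2. ~s, w0
3. ~[]<>~s, w0
4. ~<>~s, w1
5. s, w0
Accessibility: w0Rw0, w0Rw1, w1Rw0, w1Rw1
Branch closes: s and ~s both at w0.
Every branch closes (one shown): valid in S5.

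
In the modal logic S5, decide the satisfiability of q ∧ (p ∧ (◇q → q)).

1. q ∧ (p ∧ (◇q → q)), u
2. q, u   [∧-rule on 1]
3. p ∧ (◇q → q), u   [∧-rule on 1]
4. p, u   [∧-rule on 3]
5. ◇q → q, u   [∧-rule on 3]
Accessibility: uRu

Satisfiable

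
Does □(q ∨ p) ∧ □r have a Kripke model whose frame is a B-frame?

Yes, satisfiable

1. □(q ∨ p) ∧ □r, 0
2. □(q ∨ p), 0
3. □r, 0
4. q ∨ p, 0
5. r, 0
6. p, 0
Accessibility: 0R0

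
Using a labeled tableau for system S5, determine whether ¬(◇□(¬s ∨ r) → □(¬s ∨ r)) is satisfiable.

1. ¬(◇□(¬s ∨ r) → □(¬s ∨ r)), w0
2. ◇□(¬s ∨ r), w0
3. ¬□(¬s ∨ r), w0
4. □(¬s ∨ r), w1
5. ¬s ∨ r, w0
6. ¬s ∨ r, w1
7. r, w0
8. r, w1
9. ¬(¬s ∨ r), w2
10. s, w2
11. ¬r, w2
12. ¬s ∨ r, w2
13. r, w2
Accessibility: w0Rw0, w0Rw1, w0Rw2, w1Rw0, w1Rw1, w1Rw2, w2Rw0, w2Rw1, w2Rw2
Branch closes: r and ¬r both at w2.
All branches of the tableau close; one closing branch shown above.

Unsatisfiable (every branch closes)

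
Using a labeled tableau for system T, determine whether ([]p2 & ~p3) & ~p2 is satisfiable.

1. ([]p2 & ~p3) & ~p2, 0
2. []p2 & ~p3, 0
3. ~p2, 0
4. []p2, 0
5. ~p3, 0
6. p2, 0
Accessibility: 0R0
Branch closes: p2 and ~p2 both at 0.
(One branch shown.) All branches close.

Unsatisfiable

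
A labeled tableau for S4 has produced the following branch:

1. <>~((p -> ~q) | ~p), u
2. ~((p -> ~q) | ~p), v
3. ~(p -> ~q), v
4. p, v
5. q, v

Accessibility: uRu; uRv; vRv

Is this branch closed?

Open

There is no literal clash: for every atom and world, at most one sign appears.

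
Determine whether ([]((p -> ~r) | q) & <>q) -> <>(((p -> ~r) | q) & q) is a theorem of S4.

Yes, valid

Tableau for the negation ~(([]((p -> ~r) | q) & <>q) -> <>(((p -> ~r) | q) & q)):
1. ~(([]((p -> ~r) | q) & <>q) -> <>(((p -> ~r) | q) & q)), u
2. []((p -> ~r) | q) & <>q, u
3. ~<>(((p -> ~r) | q) & q), u
4. []((p -> ~r) | q), u
5. <>q, u
6. ~(((p -> ~r) | q) & q), u
7. (p -> ~r) | q, u
8. ~q, u
9. p -> ~r, u
10. ~r, u
11. q, v
12. ~(((p -> ~r) | q) & q), v
13. (p -> ~r) | q, v
14. ~((p -> ~r) | q), v
15. ~(p -> ~r), v
16. ~q, v
Accessibility: uRu, uRv, vRv
Branch closes: q and ~q both at v.
All branches of the negation close; one closing branch shown above.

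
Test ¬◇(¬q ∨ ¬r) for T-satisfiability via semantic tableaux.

1. ¬◇(¬q ∨ ¬r), u
2. ¬(¬q ∨ ¬r), u
3. q, u
4. r, u
Accessibility: uRu

Satisfiable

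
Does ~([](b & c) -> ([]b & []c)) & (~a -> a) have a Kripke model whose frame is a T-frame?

1. ~([](b & c) -> ([]b & []c)) & (~a -> a), w0
2. ~([](b & c) -> ([]b & []c)), w0
3. ~a -> a, w0
4. [](b & c), w0
5. ~([]b & []c), w0
6. b & c, w0
7. b, w0
8. c, w0
9. a, w0
10. ~[]c, w0
11. ~c, w1
12. b & c, w1
13. b, w1
14. c, w1
Accessibility: w0Rw0, w0Rw1, w1Rw1
Branch closes: c and ~c both at w1.
All branches of the tableau close; one closing branch shown above.

Unsatisfiable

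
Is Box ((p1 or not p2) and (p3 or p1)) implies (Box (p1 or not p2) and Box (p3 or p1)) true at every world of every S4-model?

Valid

Tableau for the negation not (Box ((p1 or not p2) and (p3 or p1)) implies (Box (p1 or not p2) and Box (p3 or p1))):
1. not (Box ((p1 or not p2) and (p3 or p1)) implies (Box (p1 or not p2) and Box (p3 or p1))), w0
2. Box ((p1 or not p2) and (p3 or p1)), w0
3. not (Box (p1 or not p2) and Box (p3 or p1)), w0
4. (p1 or not p2) and (p3 or p1), w0
5. p1 or not p2, w0
6. p3 or p1, w0
7. not Box (p3 or p1), w0
8. not p2, w0
9. p1, w0
10. not (p3 or p1), w1
11. not p3, w1
12. not p1, w1
13. (p1 or not p2) and (p3 or p1), w1
14. p1 or not p2, w1
15. p3 or p1, w1
16. not p2, w1
17. p1, w1
Accessibility: w0Rw0, w0Rw1, w1Rw1
Branch closes: p1 and not p1 both at w1.
Every branch of the negation's tableau closes; the branch above is one of them.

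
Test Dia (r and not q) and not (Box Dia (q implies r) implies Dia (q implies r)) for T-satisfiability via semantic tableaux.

No, unsatisfiable

1. Dia (r and not q) and not (Box Dia (q implies r) implies Dia (q implies r)), 0
2. Dia (r and not q), 0
3. not (Box Dia (q implies r) implies Dia (q implies r)), 0
4. Box Dia (q implies r), 0
5. not Dia (q implies r), 0
6. Dia (q implies r), 0
7. not (q implies r), 0
8. q, 0
9. not r, 0
10. r and not q, 1
11. r, 1
12. not q, 1
13. Dia (q implies r), 1
14. not (q implies r), 1
15. q, 1
16. not r, 1
Accessibility: 0R0, 0R1, 1R1
Branch closes: q and not q both at 1.
Every branch closes; the branch above is one of them.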